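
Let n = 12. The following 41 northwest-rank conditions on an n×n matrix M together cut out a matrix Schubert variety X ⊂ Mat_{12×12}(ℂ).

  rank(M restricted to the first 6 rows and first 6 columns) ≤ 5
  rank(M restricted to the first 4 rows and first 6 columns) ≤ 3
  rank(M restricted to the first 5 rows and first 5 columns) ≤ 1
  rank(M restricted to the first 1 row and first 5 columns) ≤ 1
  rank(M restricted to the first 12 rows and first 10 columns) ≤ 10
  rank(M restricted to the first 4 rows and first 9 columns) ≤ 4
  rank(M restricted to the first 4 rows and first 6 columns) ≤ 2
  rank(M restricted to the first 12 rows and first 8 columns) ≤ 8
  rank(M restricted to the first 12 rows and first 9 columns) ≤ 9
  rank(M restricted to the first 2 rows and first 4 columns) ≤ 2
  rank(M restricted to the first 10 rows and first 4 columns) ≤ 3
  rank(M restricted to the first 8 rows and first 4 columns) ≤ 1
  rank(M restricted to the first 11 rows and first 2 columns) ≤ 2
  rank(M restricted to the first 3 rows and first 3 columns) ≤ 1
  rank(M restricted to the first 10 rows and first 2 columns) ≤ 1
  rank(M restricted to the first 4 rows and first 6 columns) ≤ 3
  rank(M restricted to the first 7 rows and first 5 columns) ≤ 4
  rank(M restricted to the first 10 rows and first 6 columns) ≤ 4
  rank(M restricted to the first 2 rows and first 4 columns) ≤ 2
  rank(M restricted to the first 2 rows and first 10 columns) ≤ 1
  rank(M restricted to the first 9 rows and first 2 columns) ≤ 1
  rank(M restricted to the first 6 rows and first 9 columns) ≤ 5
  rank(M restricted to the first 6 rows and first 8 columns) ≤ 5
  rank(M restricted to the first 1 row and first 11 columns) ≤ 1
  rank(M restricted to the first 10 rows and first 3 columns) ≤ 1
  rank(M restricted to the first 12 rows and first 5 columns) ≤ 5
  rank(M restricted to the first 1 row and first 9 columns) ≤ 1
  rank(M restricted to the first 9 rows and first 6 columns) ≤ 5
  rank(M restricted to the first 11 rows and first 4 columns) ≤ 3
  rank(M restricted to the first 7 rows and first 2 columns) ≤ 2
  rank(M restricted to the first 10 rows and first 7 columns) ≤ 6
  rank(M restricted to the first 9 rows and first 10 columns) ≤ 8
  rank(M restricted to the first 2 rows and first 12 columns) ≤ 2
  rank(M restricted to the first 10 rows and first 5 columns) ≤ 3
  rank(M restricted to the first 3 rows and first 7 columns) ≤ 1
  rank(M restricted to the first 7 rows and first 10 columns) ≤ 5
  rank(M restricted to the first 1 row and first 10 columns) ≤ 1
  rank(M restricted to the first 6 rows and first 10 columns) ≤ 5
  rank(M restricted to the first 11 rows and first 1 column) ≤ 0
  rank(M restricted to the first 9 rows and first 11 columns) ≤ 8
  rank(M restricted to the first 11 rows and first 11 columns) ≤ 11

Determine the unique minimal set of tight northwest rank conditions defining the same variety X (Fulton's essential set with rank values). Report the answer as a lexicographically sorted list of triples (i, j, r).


Propagating the 41 rank bounds to every northwest block:

  0, 1, 1, 1, 1, 1, 1, 1, 1, 1, 1, 1
  0, 1, 1, 1, 1, 1, 1, 1, 1, 1, 2, 2
  0, 1, 1, 1, 1, 1, 1, 2, 2, 2, 3, 3
  0, 1, 1, 1, 1, 2, 2, 3, 3, 3, 4, 4
  0, 1, 1, 1, 1, 2, 3, 4, 4, 4, 5, 5
  0, 1, 1, 1, 2, 3, 4, 5, 5, 5, 6, 6
  0, 1, 1, 1, 2, 3, 4, 5, 5, 5, 6, 7
  0, 1, 1, 1, 2, 3, 4, 5, 6, 6, 7, 8
  0, 1, 1, 2, 3, 4, 5, 6, 7, 7, 8, 9
  0, 1, 1, 2, 3, 4, 5, 6, 7, 8, 9, 10
  0, 1, 2, 3, 4, 5, 6, 7, 8, 9, 10, 11
  1, 2, 3, 4, 5, 6, 7, 8, 9, 10, 11, 12

second differences of R give the permutation w = (2, 11, 8, 6, 7, 5, 12, 9, 4, 10, 3, 1).

7 SE-corners of the 40-cell Rothe diagram give Ess(w):

[(2, 10, 1), (3, 7, 1), (5, 5, 1), (7, 10, 5), (8, 4, 1), (10, 3, 1), (11, 1, 0)]


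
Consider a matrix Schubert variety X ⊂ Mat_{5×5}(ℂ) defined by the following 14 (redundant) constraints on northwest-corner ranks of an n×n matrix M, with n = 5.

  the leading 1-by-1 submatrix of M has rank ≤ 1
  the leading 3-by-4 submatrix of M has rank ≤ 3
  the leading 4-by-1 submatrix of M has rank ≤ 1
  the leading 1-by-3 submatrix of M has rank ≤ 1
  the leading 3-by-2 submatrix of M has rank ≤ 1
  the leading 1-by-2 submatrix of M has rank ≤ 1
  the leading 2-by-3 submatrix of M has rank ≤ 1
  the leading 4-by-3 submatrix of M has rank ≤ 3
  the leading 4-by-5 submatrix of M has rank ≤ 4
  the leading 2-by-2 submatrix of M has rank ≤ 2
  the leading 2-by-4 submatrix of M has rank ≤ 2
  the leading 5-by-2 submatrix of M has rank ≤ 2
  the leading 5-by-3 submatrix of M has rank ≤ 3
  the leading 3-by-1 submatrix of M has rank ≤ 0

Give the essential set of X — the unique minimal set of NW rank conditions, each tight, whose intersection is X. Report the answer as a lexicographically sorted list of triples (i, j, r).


Reconstructing r_w from the 14 given conditions:

  i=1: 0 | 1 | 1 | 1 | 1
  i=2: 0 | 1 | 1 | 2 | 2
  i=3: 0 | 1 | 2 | 3 | 3
  i=4: 1 | 2 | 3 | 4 | 4
  i=5: 1 | 2 | 3 | 4 | 5

so w = (2, 4, 3, 1, 5).

Rothe diagram D(w) (4 cells), 2 SE-corners (essential conditions):

[(2, 3, 1), (3, 1, 0)]


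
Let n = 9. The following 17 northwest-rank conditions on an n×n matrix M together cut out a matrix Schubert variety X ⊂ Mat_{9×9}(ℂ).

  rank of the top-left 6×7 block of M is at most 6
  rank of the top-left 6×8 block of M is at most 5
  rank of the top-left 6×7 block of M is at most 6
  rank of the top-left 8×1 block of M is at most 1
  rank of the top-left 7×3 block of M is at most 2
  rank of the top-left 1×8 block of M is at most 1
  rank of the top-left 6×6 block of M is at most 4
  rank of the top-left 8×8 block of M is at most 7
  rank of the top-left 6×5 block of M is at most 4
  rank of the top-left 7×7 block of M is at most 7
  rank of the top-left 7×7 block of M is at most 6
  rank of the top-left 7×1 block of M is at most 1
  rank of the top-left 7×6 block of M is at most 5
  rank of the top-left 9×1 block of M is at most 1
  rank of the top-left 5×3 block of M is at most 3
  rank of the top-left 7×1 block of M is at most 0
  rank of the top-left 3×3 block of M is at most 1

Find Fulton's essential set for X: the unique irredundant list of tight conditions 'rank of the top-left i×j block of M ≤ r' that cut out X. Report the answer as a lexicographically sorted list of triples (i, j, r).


Recovering R(i,j) via the rank-extension bound from the 17 conditions:

  R[1]: 0  1  1  1  1  1  1  1  1
  R[2]: 0  1  1  2  2  2  2  2  2
  R[3]: 0  1  1  2  3  3  3  3  3
  R[4]: 0  1  2  3  4  4  4  4  4
  R[5]: 0  1  2  3  4  4  5  5  5
  R[6]: 0  1  2  3  4  4  5  5  6
  R[7]: 0  1  2  3  4  5  6  6  7
  R[8]: 1  2  3  4  5  6  7  7  8
  R[9]: 1  2  3  4  5  6  7  8  9

reading off 1-entries of Δ²R: w = (2, 4, 5, 3, 7, 9, 6, 1, 8).

ℓ(w)=12; the 4 essential cells (i,j,r):

[(3, 3, 1), (6, 6, 4), (6, 8, 5), (7, 1, 0)]


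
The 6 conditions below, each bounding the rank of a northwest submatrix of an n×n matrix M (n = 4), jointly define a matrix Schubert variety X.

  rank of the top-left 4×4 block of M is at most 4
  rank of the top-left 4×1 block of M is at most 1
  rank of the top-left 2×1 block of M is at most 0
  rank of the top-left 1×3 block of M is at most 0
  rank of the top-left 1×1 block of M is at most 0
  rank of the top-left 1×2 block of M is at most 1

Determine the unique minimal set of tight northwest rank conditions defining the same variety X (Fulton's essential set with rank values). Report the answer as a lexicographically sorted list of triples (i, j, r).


Recovering R(i,j) via the rank-extension bound from the 6 conditions:

  0 | 0 | 0 | 1
  0 | 1 | 1 | 2
  1 | 2 | 2 | 3
  1 | 2 | 3 | 4

giving w = (4, 2, 1, 3) via Δ²R.

2 SE-corners of the 4-cell Rothe diagram give Ess(w):

[(1, 3, 0), (2, 1, 0)]


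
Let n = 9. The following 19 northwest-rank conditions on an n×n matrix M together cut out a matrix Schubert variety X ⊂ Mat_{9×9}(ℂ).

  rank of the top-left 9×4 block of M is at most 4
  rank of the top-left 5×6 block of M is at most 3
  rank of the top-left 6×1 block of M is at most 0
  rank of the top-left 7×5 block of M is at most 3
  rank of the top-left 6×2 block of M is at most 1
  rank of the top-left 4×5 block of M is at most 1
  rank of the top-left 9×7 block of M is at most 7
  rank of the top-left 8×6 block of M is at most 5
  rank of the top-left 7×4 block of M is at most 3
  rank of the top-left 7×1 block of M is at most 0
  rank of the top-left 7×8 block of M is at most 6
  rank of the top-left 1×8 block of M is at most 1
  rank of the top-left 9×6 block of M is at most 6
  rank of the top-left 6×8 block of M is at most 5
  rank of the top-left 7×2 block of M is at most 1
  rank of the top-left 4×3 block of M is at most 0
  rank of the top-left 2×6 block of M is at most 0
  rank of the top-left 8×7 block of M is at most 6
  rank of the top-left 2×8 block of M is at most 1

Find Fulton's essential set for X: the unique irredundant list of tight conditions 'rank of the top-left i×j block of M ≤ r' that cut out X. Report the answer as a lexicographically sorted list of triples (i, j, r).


The tightest implied rank at each (i,j), from the 19 conditions:

  i=1: 0 | 0 | 0 | 0 | 0 | 0 | 1 | 1 | 1
  i=2: 0 | 0 | 0 | 0 | 0 | 0 | 1 | 1 | 2
  i=3: 0 | 0 | 0 | 1 | 1 | 1 | 2 | 2 | 3
  i=4: 0 | 0 | 0 | 1 | 1 | 2 | 3 | 3 | 4
  i=5: 0 | 1 | 1 | 2 | 2 | 3 | 4 | 4 | 5
  i=6: 0 | 1 | 2 | 3 | 3 | 4 | 5 | 5 | 6
  i=7: 0 | 1 | 2 | 3 | 3 | 4 | 5 | 6 | 7
  i=8: 1 | 2 | 3 | 4 | 4 | 5 | 6 | 7 | 8
  i=9: 1 | 2 | 3 | 4 | 5 | 6 | 7 | 8 | 9

the unique w with this rank table is (7, 9, 4, 6, 2, 3, 8, 1, 5).

Fulton essential set (6 of the 24 Rothe cells):

[(2, 6, 0), (2, 8, 1), (4, 3, 0), (4, 5, 1), (7, 1, 0), (7, 5, 3)]


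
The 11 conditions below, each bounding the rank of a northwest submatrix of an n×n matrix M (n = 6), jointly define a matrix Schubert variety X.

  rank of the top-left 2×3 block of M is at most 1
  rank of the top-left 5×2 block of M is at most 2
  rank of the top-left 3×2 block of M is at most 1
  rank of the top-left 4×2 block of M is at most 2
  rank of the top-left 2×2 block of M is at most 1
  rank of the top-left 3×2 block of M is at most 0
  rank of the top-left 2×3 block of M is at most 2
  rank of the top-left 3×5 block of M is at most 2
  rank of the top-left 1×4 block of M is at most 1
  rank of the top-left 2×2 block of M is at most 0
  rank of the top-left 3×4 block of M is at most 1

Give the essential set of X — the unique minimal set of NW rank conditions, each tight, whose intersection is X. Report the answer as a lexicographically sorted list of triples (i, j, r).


Recovering R(i,j) via the rank-extension bound from the 11 conditions:

  R[1]: 0 0 1 1 1 1
  R[2]: 0 0 1 1 2 2
  R[3]: 0 0 1 1 2 3
  R[4]: 1 1 2 2 3 4
  R[5]: 1 2 3 3 4 5
  R[6]: 1 2 3 4 5 6

the unique w with this rank table is (3, 5, 6, 1, 2, 4).

|D(w)|=8, |Ess(w)|=2:

[(3, 2, 0), (3, 4, 1)]


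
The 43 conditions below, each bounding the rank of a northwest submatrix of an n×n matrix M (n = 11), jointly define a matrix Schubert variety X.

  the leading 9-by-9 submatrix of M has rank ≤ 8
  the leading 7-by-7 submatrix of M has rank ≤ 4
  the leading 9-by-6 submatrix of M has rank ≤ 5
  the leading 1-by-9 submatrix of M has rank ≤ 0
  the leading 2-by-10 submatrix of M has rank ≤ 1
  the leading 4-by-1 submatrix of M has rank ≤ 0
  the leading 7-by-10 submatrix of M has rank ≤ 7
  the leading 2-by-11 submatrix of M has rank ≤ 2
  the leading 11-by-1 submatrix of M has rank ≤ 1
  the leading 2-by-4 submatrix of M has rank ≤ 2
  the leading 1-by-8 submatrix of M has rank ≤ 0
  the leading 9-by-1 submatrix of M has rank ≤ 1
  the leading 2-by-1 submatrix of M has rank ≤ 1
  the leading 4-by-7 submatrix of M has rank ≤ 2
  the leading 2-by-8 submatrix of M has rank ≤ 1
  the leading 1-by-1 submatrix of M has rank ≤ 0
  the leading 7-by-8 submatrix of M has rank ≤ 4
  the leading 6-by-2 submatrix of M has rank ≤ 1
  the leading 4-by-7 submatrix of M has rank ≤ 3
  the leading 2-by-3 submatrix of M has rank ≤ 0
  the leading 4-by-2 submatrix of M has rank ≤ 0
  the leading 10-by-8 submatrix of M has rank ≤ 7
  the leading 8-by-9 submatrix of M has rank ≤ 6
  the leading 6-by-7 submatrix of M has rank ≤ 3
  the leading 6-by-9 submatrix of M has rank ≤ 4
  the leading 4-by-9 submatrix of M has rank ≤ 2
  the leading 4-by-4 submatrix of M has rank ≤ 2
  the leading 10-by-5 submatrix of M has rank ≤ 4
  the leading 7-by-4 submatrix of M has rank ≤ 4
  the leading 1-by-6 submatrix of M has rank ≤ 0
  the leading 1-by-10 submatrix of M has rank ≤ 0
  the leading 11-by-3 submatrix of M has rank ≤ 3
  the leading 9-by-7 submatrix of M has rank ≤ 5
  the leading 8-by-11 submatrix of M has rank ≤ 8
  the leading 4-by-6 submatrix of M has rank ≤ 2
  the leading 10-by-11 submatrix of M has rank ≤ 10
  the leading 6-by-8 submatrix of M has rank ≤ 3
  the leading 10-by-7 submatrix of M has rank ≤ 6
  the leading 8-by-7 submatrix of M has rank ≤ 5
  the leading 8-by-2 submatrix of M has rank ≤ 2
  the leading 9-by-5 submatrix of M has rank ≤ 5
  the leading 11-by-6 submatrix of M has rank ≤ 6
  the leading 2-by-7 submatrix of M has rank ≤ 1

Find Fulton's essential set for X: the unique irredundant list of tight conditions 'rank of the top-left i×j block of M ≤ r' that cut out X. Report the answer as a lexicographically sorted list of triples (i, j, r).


The tightest implied rank at each (i,j), from the 43 conditions:

  R[1]: 0 0 0 0 0 0 0 0 0 0 1
  R[2]: 0 0 0 1 1 1 1 1 1 1 2
  R[3]: 0 0 1 2 2 2 2 2 2 2 3
  R[4]: 0 0 1 2 2 2 2 2 2 3 4
  R[5]: 1 1 2 3 3 3 3 3 3 4 5
  R[6]: 1 1 2 3 3 3 3 3 4 5 6
  R[7]: 1 2 3 4 4 4 4 4 5 6 7
  R[8]: 1 2 3 4 4 5 5 5 6 7 8
  R[9]: 1 2 3 4 4 5 5 6 7 8 9
  R[10]: 1 2 3 4 4 5 6 7 8 9 10
  R[11]: 1 2 3 4 5 6 7 8 9 10 11

second differences of R give the permutation w = (11, 4, 3, 10, 1, 9, 2, 6, 8, 7, 5).

8 SE-corners of the 31-cell Rothe diagram give Ess(w):

[(1, 10, 0), (2, 3, 0), (4, 2, 0), (4, 9, 2), (6, 2, 1), (6, 8, 3), (9, 7, 5), (10, 5, 4)]


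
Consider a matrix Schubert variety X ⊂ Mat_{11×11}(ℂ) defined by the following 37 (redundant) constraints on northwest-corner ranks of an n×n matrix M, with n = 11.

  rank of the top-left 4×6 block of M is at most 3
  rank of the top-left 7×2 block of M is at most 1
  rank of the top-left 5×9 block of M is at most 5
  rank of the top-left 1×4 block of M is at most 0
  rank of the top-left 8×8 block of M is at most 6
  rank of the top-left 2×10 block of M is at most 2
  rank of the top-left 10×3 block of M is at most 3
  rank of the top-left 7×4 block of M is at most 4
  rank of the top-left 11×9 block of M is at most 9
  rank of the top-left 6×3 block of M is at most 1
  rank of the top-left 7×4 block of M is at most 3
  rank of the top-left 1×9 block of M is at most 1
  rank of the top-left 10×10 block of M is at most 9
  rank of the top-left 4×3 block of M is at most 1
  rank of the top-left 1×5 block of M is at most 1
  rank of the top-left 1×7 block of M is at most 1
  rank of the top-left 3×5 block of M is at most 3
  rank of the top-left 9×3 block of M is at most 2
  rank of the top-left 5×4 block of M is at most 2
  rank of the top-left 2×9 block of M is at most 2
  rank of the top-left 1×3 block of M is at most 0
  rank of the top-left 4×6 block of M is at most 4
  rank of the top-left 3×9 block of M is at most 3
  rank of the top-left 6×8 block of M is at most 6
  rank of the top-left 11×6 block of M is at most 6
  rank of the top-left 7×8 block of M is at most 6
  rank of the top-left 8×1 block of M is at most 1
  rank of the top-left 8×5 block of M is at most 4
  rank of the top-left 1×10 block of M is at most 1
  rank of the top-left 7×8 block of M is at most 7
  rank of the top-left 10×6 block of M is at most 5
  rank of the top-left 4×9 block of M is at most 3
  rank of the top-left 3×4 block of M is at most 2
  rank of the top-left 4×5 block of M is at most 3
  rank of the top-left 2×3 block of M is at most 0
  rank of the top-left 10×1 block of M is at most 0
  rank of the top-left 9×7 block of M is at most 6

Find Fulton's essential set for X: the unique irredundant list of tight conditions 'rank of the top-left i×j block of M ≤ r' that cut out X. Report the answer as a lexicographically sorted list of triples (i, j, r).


Propagating the 37 rank bounds to every northwest block:

  row 1: 0 | 0 | 0 | 0 | 1 | 1 | 1 | 1 | 1 | 1 | 1
  row 2: 0 | 0 | 0 | 1 | 2 | 2 | 2 | 2 | 2 | 2 | 2
  row 3: 0 | 1 | 1 | 2 | 3 | 3 | 3 | 3 | 3 | 3 | 3
  row 4: 0 | 1 | 1 | 2 | 3 | 3 | 3 | 3 | 3 | 4 | 4
  row 5: 0 | 1 | 1 | 2 | 3 | 4 | 4 | 4 | 4 | 5 | 5
  row 6: 0 | 1 | 1 | 2 | 3 | 4 | 5 | 5 | 5 | 6 | 6
  row 7: 0 | 1 | 2 | 3 | 4 | 5 | 6 | 6 | 6 | 7 | 7
  row 8: 0 | 1 | 2 | 3 | 4 | 5 | 6 | 6 | 7 | 8 | 8
  row 9: 0 | 1 | 2 | 3 | 4 | 5 | 6 | 7 | 8 | 9 | 9
  row 10: 0 | 1 | 2 | 3 | 4 | 5 | 6 | 7 | 8 | 9 | 10
  row 11: 1 | 2 | 3 | 4 | 5 | 6 | 7 | 8 | 9 | 10 | 11

giving w = (5, 4, 2, 10, 6, 7, 3, 9, 8, 11, 1) via Δ²R.

|D(w)|=23, |Ess(w)|=6:

[(1, 4, 0), (2, 3, 0), (4, 9, 3), (6, 3, 1), (8, 8, 6), (10, 1, 0)]


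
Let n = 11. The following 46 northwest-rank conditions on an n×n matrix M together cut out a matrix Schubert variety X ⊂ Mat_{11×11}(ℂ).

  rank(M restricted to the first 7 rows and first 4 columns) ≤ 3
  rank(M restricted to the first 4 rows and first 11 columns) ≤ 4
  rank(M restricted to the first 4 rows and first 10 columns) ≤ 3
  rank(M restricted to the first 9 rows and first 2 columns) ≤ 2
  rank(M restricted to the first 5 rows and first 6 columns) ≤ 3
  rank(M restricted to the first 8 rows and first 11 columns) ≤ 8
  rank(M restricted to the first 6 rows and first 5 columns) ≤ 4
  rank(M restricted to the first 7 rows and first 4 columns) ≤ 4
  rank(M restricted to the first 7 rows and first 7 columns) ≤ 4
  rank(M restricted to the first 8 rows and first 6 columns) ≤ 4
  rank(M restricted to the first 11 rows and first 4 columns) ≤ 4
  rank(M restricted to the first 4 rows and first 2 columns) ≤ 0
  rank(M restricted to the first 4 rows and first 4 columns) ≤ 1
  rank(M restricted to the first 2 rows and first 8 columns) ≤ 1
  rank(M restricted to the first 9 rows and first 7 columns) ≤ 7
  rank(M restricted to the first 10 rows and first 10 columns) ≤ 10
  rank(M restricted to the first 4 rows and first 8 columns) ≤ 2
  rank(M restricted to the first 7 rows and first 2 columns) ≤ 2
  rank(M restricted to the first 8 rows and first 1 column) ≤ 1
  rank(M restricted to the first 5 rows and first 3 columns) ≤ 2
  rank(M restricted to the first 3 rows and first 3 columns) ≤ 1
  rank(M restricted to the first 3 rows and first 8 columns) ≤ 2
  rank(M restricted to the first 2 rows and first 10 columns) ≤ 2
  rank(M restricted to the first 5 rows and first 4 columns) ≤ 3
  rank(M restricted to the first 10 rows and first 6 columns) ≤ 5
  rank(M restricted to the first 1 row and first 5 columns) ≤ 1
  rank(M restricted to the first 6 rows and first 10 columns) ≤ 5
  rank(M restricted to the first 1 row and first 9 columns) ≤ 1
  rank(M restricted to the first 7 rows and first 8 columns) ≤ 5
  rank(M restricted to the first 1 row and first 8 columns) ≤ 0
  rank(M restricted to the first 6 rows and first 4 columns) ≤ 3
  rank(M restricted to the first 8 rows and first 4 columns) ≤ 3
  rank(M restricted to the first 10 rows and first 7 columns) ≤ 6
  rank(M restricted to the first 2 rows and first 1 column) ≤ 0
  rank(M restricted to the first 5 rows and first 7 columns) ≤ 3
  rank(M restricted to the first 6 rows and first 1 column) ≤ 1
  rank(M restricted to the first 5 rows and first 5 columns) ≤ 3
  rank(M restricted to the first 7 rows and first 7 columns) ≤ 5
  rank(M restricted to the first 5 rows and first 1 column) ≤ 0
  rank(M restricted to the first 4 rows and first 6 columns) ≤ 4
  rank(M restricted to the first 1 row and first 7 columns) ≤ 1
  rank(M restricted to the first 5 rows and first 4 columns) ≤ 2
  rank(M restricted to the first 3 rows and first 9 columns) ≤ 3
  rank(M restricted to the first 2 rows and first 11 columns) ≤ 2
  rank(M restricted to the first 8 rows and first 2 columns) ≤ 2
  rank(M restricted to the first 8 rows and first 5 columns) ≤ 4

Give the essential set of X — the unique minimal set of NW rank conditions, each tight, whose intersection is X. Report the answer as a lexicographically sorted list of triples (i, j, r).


Computing R[i][j] = min implied NW-rank bound (n=11, 46 conditions):

  R[1]: 0  0  0  0  0  0  0  0  1  1  1
  R[2]: 0  0  1  1  1  1  1  1  2  2  2
  R[3]: 0  0  1  1  2  2  2  2  3  3  3
  R[4]: 0  0  1  1  2  2  2  2  3  3  4
  R[5]: 0  1  2  2  3  3  3  3  4  4  5
  R[6]: 1  2  3  3  4  4  4  4  5  5  6
  R[7]: 1  2  3  3  4  4  4  5  6  6  7
  R[8]: 1  2  3  3  4  4  5  6  7  7  8
  R[9]: 1  2  3  4  5  5  6  7  8  8  9
  R[10]: 1  2  3  4  5  5  6  7  8  9  10
  R[11]: 1  2  3  4  5  6  7  8  9  10  11

hence w(1..11) = (9, 3, 5, 11, 2, 1, 8, 7, 4, 10, 6).

Rothe diagram D(w) (27 cells), 10 SE-corners (essential conditions):

[(1, 8, 0), (4, 2, 0), (4, 4, 1), (4, 8, 2), (4, 10, 3), (5, 1, 0), (7, 7, 4), (8, 4, 3), (8, 6, 4), (10, 6, 5)]


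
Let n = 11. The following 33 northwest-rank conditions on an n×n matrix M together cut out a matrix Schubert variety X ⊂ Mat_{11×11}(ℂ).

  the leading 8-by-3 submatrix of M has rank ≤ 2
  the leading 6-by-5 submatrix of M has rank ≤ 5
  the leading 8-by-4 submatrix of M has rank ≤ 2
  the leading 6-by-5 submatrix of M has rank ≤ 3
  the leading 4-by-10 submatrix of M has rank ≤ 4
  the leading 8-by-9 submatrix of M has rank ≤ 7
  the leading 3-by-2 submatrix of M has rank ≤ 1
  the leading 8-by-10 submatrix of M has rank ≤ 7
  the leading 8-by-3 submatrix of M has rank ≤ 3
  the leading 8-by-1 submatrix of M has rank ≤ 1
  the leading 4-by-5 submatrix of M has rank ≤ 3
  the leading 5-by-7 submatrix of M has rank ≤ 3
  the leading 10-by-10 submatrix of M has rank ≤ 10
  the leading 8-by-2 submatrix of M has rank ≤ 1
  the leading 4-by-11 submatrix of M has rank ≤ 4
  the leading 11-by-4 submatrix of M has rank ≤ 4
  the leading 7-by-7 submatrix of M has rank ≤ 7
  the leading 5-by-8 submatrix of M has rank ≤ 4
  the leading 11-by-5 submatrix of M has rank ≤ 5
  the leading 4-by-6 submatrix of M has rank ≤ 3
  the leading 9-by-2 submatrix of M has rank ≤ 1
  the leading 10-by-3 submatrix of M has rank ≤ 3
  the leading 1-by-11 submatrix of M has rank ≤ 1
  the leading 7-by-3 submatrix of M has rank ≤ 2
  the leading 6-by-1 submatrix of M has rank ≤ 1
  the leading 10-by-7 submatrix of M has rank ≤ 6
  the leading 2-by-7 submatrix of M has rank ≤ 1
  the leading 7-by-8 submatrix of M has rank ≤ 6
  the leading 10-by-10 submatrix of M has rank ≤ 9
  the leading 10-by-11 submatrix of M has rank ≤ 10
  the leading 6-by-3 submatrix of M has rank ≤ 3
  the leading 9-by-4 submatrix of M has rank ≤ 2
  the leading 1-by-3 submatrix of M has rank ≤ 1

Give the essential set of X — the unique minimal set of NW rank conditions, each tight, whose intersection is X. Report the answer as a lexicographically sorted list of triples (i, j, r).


Recovering R(i,j) via the rank-extension bound from the 33 conditions:

  row 1: 1 | 1 | 1 | 1 | 1 | 1 | 1 | 1 | 1 | 1 | 1
  row 2: 1 | 1 | 1 | 1 | 1 | 1 | 1 | 2 | 2 | 2 | 2
  row 3: 1 | 1 | 2 | 2 | 2 | 2 | 2 | 3 | 3 | 3 | 3
  row 4: 1 | 1 | 2 | 2 | 3 | 3 | 3 | 4 | 4 | 4 | 4
  row 5: 1 | 1 | 2 | 2 | 3 | 3 | 3 | 4 | 5 | 5 | 5
  row 6: 1 | 1 | 2 | 2 | 3 | 4 | 4 | 5 | 6 | 6 | 6
  row 7: 1 | 1 | 2 | 2 | 3 | 4 | 5 | 6 | 7 | 7 | 7
  row 8: 1 | 1 | 2 | 2 | 3 | 4 | 5 | 6 | 7 | 7 | 8
  row 9: 1 | 1 | 2 | 2 | 3 | 4 | 5 | 6 | 7 | 8 | 9
  row 10: 1 | 2 | 3 | 3 | 4 | 5 | 6 | 7 | 8 | 9 | 10
  row 11: 1 | 2 | 3 | 4 | 5 | 6 | 7 | 8 | 9 | 10 | 11

the unique w with this rank table is (1, 8, 3, 5, 9, 6, 7, 11, 10, 2, 4).

D(w) has 22 cells with 5 SE-corners; essential set:

[(2, 7, 1), (5, 7, 3), (8, 10, 7), (9, 2, 1), (9, 4, 2)]


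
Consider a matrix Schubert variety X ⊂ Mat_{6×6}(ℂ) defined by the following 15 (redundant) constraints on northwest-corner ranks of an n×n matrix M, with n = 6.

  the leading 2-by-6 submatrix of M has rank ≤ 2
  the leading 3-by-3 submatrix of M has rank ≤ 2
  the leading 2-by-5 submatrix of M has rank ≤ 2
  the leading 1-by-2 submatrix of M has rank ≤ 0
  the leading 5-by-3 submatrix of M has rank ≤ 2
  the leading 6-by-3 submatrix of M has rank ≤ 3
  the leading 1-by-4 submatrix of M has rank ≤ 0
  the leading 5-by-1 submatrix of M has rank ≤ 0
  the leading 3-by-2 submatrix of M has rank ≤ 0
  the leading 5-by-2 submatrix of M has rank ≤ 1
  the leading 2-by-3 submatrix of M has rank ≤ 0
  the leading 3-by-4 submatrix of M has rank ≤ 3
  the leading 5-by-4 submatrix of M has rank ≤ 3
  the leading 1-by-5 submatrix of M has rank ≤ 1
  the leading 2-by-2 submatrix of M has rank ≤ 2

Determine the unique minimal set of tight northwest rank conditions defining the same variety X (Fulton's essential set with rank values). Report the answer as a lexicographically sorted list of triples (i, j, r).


Reconstructing r_w from the 15 given conditions:

  R[1]: 0 0 0 0 1 1
  R[2]: 0 0 0 1 2 2
  R[3]: 0 0 1 2 3 3
  R[4]: 0 1 2 3 4 4
  R[5]: 0 1 2 3 4 5
  R[6]: 1 2 3 4 5 6

the unique w with this rank table is (5, 4, 3, 2, 6, 1).

4 SE-corners of the 11-cell Rothe diagram give Ess(w):

[(1, 4, 0), (2, 3, 0), (3, 2, 0), (5, 1, 0)]


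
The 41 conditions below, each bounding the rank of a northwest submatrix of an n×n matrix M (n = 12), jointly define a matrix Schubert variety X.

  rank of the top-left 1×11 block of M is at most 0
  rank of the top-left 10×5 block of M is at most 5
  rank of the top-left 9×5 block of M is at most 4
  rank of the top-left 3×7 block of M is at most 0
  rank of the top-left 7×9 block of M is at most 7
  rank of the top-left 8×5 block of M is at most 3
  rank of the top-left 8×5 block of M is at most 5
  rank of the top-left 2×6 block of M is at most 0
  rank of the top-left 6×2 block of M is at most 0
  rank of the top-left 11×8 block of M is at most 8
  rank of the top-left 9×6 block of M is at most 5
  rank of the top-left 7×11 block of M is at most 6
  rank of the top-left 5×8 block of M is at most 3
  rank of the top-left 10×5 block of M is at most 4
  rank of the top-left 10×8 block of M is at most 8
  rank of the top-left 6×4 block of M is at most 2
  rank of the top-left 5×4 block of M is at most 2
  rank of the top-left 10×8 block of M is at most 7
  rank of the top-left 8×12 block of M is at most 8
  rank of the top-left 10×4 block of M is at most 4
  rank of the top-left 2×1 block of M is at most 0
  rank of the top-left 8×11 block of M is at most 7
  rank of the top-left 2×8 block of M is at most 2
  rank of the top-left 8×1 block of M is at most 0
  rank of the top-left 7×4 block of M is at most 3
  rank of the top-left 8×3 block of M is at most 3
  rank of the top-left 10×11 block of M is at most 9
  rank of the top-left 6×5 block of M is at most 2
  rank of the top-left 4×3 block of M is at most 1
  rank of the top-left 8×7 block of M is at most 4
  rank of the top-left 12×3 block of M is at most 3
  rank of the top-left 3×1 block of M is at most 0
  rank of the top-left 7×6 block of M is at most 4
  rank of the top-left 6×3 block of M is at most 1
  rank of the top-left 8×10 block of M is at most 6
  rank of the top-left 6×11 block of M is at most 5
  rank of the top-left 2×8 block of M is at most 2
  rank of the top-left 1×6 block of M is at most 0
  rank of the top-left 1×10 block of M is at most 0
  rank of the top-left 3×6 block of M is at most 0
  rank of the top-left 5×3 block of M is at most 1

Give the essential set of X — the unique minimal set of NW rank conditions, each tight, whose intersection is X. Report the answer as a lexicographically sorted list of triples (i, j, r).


Rank table r_w(12×12) implied by the 41 constraints:

  row 1: 0 0 0 0 0 0 0 0 0 0 0 1
  row 2: 0 0 0 0 0 0 0 1 1 1 1 2
  row 3: 0 0 0 0 0 0 0 1 2 2 2 3
  row 4: 0 0 1 1 1 1 1 2 3 3 3 4
  row 5: 0 0 1 2 2 2 2 3 4 4 4 5
  row 6: 0 0 1 2 2 3 3 4 5 5 5 6
  row 7: 0 1 2 3 3 4 4 5 6 6 6 7
  row 8: 0 1 2 3 3 4 4 5 6 6 7 8
  row 9: 1 2 3 4 4 5 5 6 7 7 8 9
  row 10: 1 2 3 4 4 5 6 7 8 8 9 10
  row 11: 1 2 3 4 5 6 7 8 9 9 10 11
  row 12: 1 2 3 4 5 6 7 8 9 10 11 12

reading off 1-entries of Δ²R: w = (12, 8, 9, 3, 4, 6, 2, 11, 1, 7, 5, 10).

Fulton essential set (9 of the 38 Rothe cells):

[(1, 11, 0), (3, 7, 0), (6, 2, 0), (6, 5, 2), (8, 1, 0), (8, 5, 3), (8, 7, 4), (8, 10, 6), (10, 5, 4)]


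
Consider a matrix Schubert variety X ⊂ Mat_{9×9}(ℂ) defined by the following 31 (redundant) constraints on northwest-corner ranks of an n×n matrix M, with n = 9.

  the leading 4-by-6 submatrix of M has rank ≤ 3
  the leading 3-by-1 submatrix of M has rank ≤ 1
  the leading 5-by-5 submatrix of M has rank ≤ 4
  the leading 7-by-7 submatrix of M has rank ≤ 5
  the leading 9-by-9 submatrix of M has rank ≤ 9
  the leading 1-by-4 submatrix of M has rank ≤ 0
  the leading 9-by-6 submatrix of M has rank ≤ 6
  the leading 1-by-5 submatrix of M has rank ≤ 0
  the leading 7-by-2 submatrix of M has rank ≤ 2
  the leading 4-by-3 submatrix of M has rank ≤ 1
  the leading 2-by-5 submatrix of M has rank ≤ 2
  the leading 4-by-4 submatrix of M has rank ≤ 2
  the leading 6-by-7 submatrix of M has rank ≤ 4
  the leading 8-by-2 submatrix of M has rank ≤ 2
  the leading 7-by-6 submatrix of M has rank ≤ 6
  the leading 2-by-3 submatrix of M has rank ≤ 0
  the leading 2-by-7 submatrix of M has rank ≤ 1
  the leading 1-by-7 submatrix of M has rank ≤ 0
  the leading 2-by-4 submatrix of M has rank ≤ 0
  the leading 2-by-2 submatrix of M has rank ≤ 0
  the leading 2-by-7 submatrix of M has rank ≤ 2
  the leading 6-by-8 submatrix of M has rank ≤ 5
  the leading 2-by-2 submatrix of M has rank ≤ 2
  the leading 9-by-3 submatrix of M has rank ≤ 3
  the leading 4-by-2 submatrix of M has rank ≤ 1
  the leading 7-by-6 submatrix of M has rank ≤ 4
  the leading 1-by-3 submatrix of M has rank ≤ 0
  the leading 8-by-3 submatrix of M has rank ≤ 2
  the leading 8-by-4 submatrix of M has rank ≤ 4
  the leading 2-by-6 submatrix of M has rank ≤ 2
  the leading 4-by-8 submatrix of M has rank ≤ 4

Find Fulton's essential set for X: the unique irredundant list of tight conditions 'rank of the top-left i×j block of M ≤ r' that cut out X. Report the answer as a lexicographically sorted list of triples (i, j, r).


Propagating the 31 rank bounds to every northwest block:

  row 1: 0  0  0  0  0  0  0  1  1
  row 2: 0  0  0  0  1  1  1  2  2
  row 3: 1  1  1  1  2  2  2  3  3
  row 4: 1  1  1  2  3  3  3  4  4
  row 5: 1  2  2  3  4  4  4  5  5
  row 6: 1  2  2  3  4  4  4  5  6
  row 7: 1  2  2  3  4  4  5  6  7
  row 8: 1  2  2  3  4  5  6  7  8
  row 9: 1  2  3  4  5  6  7  8  9

the unique w with this rank table is (8, 5, 1, 4, 2, 9, 7, 6, 3).

Fulton essential set (6 of the 19 Rothe cells):

[(1, 7, 0), (2, 4, 0), (4, 3, 1), (6, 7, 4), (7, 6, 4), (8, 3, 2)]


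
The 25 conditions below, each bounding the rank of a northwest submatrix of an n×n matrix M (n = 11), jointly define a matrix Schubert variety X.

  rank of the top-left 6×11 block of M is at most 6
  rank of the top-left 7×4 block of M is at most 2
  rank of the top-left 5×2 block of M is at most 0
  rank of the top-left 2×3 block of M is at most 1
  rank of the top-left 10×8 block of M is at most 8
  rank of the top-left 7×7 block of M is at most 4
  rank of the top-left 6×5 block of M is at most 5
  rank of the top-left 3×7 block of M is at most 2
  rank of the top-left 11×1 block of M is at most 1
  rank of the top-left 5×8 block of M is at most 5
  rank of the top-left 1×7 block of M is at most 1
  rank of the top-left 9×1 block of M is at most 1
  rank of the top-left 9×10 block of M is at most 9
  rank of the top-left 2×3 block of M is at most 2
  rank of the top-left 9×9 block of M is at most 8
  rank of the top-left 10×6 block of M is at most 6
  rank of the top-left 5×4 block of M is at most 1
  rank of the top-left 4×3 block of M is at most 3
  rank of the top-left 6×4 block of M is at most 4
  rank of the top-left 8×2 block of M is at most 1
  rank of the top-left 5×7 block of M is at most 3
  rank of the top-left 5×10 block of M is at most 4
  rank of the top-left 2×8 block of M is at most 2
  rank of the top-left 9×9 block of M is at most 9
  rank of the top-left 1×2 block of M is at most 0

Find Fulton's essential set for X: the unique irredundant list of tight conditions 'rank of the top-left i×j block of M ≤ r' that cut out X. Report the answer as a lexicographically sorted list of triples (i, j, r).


Computing R[i][j] = min implied NW-rank bound (n=11, 25 conditions):

  i=1: 0  0  1  1  1  1  1  1  1  1  1
  i=2: 0  0  1  1  2  2  2  2  2  2  2
  i=3: 0  0  1  1  2  2  2  3  3  3  3
  i=4: 0  0  1  1  2  3  3  4  4  4  4
  i=5: 0  0  1  1  2  3  3  4  4  4  5
  i=6: 1  1  2  2  3  4  4  5  5  5  6
  i=7: 1  1  2  2  3  4  4  5  6  6  7
  i=8: 1  1  2  3  4  5  5  6  7  7  8
  i=9: 1  2  3  4  5  6  6  7  8  8  9
  i=10: 1  2  3  4  5  6  7  8  9  9  10
  i=11: 1  2  3  4  5  6  7  8  9  10  11

so w = (3, 5, 8, 6, 11, 1, 9, 4, 2, 7, 10).

8 SE-corners of the 23-cell Rothe diagram give Ess(w):

[(3, 7, 2), (5, 2, 0), (5, 4, 1), (5, 7, 3), (5, 10, 4), (7, 4, 2), (7, 7, 4), (8, 2, 1)]


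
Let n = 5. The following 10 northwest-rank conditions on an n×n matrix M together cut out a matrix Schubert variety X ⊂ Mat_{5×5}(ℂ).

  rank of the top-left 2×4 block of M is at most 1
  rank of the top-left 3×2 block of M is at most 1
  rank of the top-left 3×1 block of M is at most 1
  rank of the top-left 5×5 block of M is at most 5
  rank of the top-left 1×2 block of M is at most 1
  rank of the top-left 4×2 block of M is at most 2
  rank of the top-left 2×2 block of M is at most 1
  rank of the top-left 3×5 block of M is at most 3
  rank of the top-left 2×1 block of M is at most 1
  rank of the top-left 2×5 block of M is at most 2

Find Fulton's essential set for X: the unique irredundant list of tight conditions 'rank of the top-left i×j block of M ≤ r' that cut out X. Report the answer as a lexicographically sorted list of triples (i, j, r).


Reconstructing r_w from the 10 given conditions:

  i=1: 1 | 1 | 1 | 1 | 1
  i=2: 1 | 1 | 1 | 1 | 2
  i=3: 1 | 1 | 2 | 2 | 3
  i=4: 1 | 2 | 3 | 3 | 4
  i=5: 1 | 2 | 3 | 4 | 5

hence w(1..5) = (1, 5, 3, 2, 4).

ℓ(w)=4; the 2 essential cells (i,j,r):

[(2, 4, 1), (3, 2, 1)]


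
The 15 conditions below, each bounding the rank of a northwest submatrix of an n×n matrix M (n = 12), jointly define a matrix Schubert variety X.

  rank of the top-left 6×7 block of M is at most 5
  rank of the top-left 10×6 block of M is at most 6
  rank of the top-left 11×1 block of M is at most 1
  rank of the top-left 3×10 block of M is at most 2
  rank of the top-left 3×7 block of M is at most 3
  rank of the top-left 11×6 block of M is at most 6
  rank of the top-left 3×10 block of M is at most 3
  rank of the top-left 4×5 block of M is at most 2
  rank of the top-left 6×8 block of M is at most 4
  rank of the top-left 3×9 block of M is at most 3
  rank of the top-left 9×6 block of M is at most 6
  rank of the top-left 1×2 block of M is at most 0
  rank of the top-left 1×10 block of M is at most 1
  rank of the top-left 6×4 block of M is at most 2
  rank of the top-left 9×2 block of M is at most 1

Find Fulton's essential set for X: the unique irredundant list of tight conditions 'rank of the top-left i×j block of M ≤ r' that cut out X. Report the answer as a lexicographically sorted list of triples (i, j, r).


Computing R[i][j] = min implied NW-rank bound (n=12, 15 conditions):

  row 1: 0  0  1  1  1  1  1  1  1  1  1  1
  row 2: 1  1  2  2  2  2  2  2  2  2  2  2
  row 3: 1  1  2  2  2  2  2  2  2  2  3  3
  row 4: 1  1  2  2  2  3  3  3  3  3  4  4
  row 5: 1  1  2  2  3  4  4  4  4  4  5  5
  row 6: 1  1  2  2  3  4  4  4  5  5  6  6
  row 7: 1  1  2  3  4  5  5  5  6  6  7  7
  row 8: 1  1  2  3  4  5  6  6  7  7  8  8
  row 9: 1  1  2  3  4  5  6  7  8  8  9  9
  row 10: 1  2  3  4  5  6  7  8  9  9  10  10
  row 11: 1  2  3  4  5  6  7  8  9  10  11  11
  row 12: 1  2  3  4  5  6  7  8  9  10  11  12

the unique w with this rank table is (3, 1, 11, 6, 5, 9, 4, 7, 8, 2, 10, 12).

6 SE-corners of the 22-cell Rothe diagram give Ess(w):

[(1, 2, 0), (3, 10, 2), (4, 5, 2), (6, 4, 2), (6, 8, 4), (9, 2, 1)]


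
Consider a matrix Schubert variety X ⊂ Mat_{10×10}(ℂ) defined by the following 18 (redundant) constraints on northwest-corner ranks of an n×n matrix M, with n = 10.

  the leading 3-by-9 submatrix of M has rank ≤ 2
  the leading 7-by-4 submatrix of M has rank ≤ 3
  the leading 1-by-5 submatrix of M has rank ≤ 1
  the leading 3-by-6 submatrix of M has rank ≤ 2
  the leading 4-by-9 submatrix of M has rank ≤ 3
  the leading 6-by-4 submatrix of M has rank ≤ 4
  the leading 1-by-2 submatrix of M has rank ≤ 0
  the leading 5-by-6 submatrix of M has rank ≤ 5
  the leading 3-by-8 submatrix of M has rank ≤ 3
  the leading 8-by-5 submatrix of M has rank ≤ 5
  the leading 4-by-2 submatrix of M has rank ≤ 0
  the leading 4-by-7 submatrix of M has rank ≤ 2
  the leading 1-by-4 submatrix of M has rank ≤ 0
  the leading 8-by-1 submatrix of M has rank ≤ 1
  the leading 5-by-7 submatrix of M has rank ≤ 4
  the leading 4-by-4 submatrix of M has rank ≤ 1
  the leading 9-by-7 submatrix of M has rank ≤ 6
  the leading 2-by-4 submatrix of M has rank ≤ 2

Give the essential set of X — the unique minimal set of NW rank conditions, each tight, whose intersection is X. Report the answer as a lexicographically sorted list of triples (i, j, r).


The tightest implied rank at each (i,j), from the 18 conditions:

  i=1: 0, 0, 0, 0, 1, 1, 1, 1, 1, 1
  i=2: 0, 0, 1, 1, 2, 2, 2, 2, 2, 2
  i=3: 0, 0, 1, 1, 2, 2, 2, 2, 2, 3
  i=4: 0, 0, 1, 1, 2, 2, 2, 3, 3, 4
  i=5: 1, 1, 2, 2, 3, 3, 3, 4, 4, 5
  i=6: 1, 2, 3, 3, 4, 4, 4, 5, 5, 6
  i=7: 1, 2, 3, 3, 4, 5, 5, 6, 6, 7
  i=8: 1, 2, 3, 4, 5, 6, 6, 7, 7, 8
  i=9: 1, 2, 3, 4, 5, 6, 6, 7, 8, 9
  i=10: 1, 2, 3, 4, 5, 6, 7, 8, 9, 10

second differences of R give the permutation w = (5, 3, 10, 8, 1, 2, 6, 4, 9, 7).

Rothe diagram D(w) (20 cells), 7 SE-corners (essential conditions):

[(1, 4, 0), (3, 9, 2), (4, 2, 0), (4, 4, 1), (4, 7, 2), (7, 4, 3), (9, 7, 6)]


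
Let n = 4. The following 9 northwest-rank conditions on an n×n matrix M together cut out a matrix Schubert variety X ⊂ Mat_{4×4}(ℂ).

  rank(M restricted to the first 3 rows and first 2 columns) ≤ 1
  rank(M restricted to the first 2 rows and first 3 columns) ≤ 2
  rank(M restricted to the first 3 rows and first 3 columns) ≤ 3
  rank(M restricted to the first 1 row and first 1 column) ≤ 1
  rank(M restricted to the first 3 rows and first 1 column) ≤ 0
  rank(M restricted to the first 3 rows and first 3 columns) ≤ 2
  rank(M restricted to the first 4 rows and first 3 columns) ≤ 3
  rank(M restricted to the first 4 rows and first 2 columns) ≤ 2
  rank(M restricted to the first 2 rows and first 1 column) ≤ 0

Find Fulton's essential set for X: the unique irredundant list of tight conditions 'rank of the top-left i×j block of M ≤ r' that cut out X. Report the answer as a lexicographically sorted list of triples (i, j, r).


Propagating the 9 rank bounds to every northwest block:

  i=1: 0, 1, 1, 1
  i=2: 0, 1, 2, 2
  i=3: 0, 1, 2, 3
  i=4: 1, 2, 3, 4

giving w = (2, 3, 4, 1) via Δ²R.

|D(w)|=3, |Ess(w)|=1:

[(3, 1, 0)]


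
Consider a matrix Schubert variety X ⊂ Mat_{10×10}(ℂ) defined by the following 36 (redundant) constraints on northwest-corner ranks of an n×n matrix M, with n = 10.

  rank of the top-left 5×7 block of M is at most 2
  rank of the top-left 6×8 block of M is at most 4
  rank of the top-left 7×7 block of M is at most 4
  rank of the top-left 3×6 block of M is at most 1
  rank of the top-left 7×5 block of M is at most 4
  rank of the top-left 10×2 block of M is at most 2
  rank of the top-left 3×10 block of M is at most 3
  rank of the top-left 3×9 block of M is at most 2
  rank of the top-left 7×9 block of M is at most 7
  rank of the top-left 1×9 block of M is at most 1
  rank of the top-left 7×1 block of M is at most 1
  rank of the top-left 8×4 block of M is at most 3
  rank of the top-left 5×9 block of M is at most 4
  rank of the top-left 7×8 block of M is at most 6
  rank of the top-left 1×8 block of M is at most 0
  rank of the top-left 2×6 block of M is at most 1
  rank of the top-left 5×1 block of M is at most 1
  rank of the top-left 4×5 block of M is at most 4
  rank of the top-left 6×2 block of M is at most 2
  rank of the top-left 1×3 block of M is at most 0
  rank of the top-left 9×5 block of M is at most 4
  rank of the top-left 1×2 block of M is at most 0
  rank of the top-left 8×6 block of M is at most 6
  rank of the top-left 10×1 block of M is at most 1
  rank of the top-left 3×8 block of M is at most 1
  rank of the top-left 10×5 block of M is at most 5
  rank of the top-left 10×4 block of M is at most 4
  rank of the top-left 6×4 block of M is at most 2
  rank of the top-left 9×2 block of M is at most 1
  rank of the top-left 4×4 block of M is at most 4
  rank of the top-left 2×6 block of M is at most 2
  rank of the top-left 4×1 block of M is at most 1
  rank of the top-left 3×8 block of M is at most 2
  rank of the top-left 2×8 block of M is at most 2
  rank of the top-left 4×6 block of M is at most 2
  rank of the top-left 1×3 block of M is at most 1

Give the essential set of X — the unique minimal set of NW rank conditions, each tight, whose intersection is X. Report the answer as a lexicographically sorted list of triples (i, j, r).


Computing R[i][j] = min implied NW-rank bound (n=10, 36 conditions):

  i=1: 0  0  0  0  0  0  0  0  1  1
  i=2: 1  1  1  1  1  1  1  1  2  2
  i=3: 1  1  1  1  1  1  1  1  2  3
  i=4: 1  1  2  2  2  2  2  2  3  4
  i=5: 1  1  2  2  2  2  2  3  4  5
  i=6: 1  1  2  2  3  3  3  4  5  6
  i=7: 1  1  2  3  4  4  4  5  6  7
  i=8: 1  1  2  3  4  5  5  6  7  8
  i=9: 1  1  2  3  4  5  6  7  8  9
  i=10: 1  2  3  4  5  6  7  8  9  10

second differences of R give the permutation w = (9, 1, 10, 3, 8, 5, 4, 6, 7, 2).

Rothe diagram D(w) (26 cells), 5 SE-corners (essential conditions):

[(1, 8, 0), (3, 8, 1), (5, 7, 2), (6, 4, 2), (9, 2, 1)]
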